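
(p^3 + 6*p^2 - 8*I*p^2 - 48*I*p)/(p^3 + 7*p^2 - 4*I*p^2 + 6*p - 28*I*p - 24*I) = p*(p - 8*I)/(p^2 + p*(1 - 4*I) - 4*I)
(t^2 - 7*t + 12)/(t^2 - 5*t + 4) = (t - 3)/(t - 1)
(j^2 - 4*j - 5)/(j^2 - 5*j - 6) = (j - 5)/(j - 6)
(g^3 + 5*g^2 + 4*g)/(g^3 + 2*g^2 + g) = (g + 4)/(g + 1)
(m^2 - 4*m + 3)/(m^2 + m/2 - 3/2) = 2*(m - 3)/(2*m + 3)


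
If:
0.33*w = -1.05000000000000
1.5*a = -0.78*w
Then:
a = 1.65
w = -3.18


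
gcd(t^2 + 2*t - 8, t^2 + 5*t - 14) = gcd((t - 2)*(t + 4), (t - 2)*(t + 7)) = t - 2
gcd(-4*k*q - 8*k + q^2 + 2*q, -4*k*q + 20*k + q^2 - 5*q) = -4*k + q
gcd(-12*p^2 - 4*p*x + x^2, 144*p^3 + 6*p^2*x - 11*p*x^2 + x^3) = -6*p + x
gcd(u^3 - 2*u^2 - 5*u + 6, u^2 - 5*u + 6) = u - 3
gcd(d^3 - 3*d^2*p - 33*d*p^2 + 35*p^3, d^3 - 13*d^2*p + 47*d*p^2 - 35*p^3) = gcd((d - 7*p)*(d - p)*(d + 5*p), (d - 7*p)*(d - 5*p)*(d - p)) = d^2 - 8*d*p + 7*p^2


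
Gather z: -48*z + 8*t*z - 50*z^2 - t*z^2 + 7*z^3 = 7*z^3 + z^2*(-t - 50) + z*(8*t - 48)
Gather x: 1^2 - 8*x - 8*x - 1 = -16*x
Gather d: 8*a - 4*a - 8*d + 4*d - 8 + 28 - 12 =4*a - 4*d + 8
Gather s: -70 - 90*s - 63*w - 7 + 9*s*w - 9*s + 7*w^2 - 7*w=s*(9*w - 99) + 7*w^2 - 70*w - 77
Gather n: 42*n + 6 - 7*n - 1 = 35*n + 5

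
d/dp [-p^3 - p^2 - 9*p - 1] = -3*p^2 - 2*p - 9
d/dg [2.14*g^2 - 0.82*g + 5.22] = 4.28*g - 0.82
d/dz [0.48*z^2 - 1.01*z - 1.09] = 0.96*z - 1.01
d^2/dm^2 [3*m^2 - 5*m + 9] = 6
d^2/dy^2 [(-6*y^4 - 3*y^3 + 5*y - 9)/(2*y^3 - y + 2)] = 2*(-12*y^6 + 114*y^5 - 162*y^4 + 103*y^3 - 192*y^2 + 72*y + 1)/(8*y^9 - 12*y^7 + 24*y^6 + 6*y^5 - 24*y^4 + 23*y^3 + 6*y^2 - 12*y + 8)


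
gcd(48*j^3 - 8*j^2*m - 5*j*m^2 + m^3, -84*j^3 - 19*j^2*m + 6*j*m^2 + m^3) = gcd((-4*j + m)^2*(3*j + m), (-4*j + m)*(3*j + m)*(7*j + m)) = 12*j^2 + j*m - m^2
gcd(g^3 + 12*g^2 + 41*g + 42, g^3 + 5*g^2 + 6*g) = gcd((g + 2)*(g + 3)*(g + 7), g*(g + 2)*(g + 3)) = g^2 + 5*g + 6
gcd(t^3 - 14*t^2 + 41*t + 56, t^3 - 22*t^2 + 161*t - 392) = t^2 - 15*t + 56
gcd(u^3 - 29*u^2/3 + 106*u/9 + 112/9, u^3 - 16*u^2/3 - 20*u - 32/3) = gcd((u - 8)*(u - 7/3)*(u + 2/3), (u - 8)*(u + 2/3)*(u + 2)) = u^2 - 22*u/3 - 16/3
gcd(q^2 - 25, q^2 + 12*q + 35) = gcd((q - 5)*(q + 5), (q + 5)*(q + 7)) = q + 5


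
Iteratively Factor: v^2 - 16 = (v - 4)*(v + 4)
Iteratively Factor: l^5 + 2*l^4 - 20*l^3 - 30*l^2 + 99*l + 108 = (l - 3)*(l^4 + 5*l^3 - 5*l^2 - 45*l - 36) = (l - 3)*(l + 1)*(l^3 + 4*l^2 - 9*l - 36) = (l - 3)*(l + 1)*(l + 3)*(l^2 + l - 12) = (l - 3)^2*(l + 1)*(l + 3)*(l + 4)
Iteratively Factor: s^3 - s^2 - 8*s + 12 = (s - 2)*(s^2 + s - 6) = (s - 2)^2*(s + 3)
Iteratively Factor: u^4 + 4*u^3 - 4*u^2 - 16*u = (u + 2)*(u^3 + 2*u^2 - 8*u) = (u + 2)*(u + 4)*(u^2 - 2*u) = (u - 2)*(u + 2)*(u + 4)*(u)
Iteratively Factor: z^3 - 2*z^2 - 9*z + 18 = (z + 3)*(z^2 - 5*z + 6) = (z - 2)*(z + 3)*(z - 3)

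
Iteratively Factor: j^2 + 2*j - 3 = (j - 1)*(j + 3)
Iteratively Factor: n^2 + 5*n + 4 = (n + 4)*(n + 1)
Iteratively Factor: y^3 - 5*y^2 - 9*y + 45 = (y - 3)*(y^2 - 2*y - 15) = (y - 3)*(y + 3)*(y - 5)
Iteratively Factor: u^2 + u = (u)*(u + 1)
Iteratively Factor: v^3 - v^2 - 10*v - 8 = (v - 4)*(v^2 + 3*v + 2) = (v - 4)*(v + 1)*(v + 2)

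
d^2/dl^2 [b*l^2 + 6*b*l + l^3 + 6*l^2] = 2*b + 6*l + 12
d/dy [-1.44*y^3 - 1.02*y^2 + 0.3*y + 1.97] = -4.32*y^2 - 2.04*y + 0.3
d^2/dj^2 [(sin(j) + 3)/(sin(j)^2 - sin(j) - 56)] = (sin(j)^5 + 13*sin(j)^4 + 325*sin(j)^3 + 601*sin(j)^2 + 2650*sin(j) - 230)/(sin(j) + cos(j)^2 + 55)^3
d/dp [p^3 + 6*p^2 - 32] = 3*p*(p + 4)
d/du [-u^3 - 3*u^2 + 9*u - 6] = -3*u^2 - 6*u + 9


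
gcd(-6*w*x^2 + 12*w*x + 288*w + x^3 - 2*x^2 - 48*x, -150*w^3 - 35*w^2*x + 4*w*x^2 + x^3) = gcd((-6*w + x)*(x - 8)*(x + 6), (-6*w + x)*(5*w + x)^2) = -6*w + x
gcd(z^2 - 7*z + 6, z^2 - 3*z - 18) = z - 6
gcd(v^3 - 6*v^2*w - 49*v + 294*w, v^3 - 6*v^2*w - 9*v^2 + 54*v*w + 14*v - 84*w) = v^2 - 6*v*w - 7*v + 42*w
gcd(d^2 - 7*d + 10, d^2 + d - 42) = 1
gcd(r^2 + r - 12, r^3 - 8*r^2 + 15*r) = r - 3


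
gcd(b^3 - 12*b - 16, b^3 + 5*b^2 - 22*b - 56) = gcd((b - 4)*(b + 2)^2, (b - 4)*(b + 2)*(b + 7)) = b^2 - 2*b - 8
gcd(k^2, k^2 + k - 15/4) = 1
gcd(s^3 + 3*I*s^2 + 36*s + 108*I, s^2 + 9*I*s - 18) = s^2 + 9*I*s - 18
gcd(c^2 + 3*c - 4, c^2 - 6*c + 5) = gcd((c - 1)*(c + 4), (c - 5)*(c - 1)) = c - 1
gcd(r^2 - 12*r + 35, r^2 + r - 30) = r - 5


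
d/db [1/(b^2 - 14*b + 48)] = 2*(7 - b)/(b^2 - 14*b + 48)^2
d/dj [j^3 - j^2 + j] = 3*j^2 - 2*j + 1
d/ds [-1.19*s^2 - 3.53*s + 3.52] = -2.38*s - 3.53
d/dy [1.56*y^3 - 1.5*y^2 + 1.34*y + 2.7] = 4.68*y^2 - 3.0*y + 1.34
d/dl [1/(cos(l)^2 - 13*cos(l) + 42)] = (2*cos(l) - 13)*sin(l)/(cos(l)^2 - 13*cos(l) + 42)^2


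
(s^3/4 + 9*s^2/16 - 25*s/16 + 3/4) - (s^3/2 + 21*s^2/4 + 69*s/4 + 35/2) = -s^3/4 - 75*s^2/16 - 301*s/16 - 67/4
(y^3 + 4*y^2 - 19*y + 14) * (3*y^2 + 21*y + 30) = 3*y^5 + 33*y^4 + 57*y^3 - 237*y^2 - 276*y + 420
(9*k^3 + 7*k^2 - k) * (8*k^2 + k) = 72*k^5 + 65*k^4 - k^3 - k^2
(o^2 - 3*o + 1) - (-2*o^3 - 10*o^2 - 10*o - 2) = 2*o^3 + 11*o^2 + 7*o + 3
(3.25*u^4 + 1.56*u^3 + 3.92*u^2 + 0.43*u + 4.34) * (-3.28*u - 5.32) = -10.66*u^5 - 22.4068*u^4 - 21.1568*u^3 - 22.2648*u^2 - 16.5228*u - 23.0888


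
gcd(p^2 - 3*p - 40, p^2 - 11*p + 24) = p - 8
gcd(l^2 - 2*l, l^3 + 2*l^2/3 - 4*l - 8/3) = l - 2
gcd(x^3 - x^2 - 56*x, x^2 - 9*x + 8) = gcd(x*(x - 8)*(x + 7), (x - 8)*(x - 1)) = x - 8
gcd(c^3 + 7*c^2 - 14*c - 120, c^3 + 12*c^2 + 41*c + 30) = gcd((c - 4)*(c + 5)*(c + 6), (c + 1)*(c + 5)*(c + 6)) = c^2 + 11*c + 30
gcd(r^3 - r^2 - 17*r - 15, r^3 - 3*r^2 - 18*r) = r + 3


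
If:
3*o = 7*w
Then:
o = 7*w/3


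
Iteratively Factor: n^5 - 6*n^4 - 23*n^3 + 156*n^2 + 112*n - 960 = (n - 4)*(n^4 - 2*n^3 - 31*n^2 + 32*n + 240) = (n - 4)*(n + 4)*(n^3 - 6*n^2 - 7*n + 60) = (n - 4)^2*(n + 4)*(n^2 - 2*n - 15) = (n - 5)*(n - 4)^2*(n + 4)*(n + 3)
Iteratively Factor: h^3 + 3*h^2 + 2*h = (h + 2)*(h^2 + h) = (h + 1)*(h + 2)*(h)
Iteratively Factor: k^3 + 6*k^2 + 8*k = (k + 4)*(k^2 + 2*k) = (k + 2)*(k + 4)*(k)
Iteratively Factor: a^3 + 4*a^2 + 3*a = (a)*(a^2 + 4*a + 3) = a*(a + 1)*(a + 3)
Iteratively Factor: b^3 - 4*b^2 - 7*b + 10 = (b + 2)*(b^2 - 6*b + 5) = (b - 5)*(b + 2)*(b - 1)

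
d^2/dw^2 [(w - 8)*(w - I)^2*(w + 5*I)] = 12*w^2 + w*(-48 + 18*I) + 18 - 48*I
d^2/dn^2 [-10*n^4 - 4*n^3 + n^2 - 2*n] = -120*n^2 - 24*n + 2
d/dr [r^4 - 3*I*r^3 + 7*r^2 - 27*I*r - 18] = 4*r^3 - 9*I*r^2 + 14*r - 27*I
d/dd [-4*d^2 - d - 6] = -8*d - 1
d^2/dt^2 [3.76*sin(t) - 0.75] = -3.76*sin(t)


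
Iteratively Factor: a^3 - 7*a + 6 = (a - 1)*(a^2 + a - 6) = (a - 1)*(a + 3)*(a - 2)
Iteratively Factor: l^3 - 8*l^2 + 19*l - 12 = (l - 1)*(l^2 - 7*l + 12) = (l - 3)*(l - 1)*(l - 4)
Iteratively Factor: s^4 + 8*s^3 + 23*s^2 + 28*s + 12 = (s + 1)*(s^3 + 7*s^2 + 16*s + 12) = (s + 1)*(s + 2)*(s^2 + 5*s + 6) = (s + 1)*(s + 2)*(s + 3)*(s + 2)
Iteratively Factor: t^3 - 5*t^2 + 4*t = (t)*(t^2 - 5*t + 4) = t*(t - 4)*(t - 1)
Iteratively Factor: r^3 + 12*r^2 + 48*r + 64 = (r + 4)*(r^2 + 8*r + 16) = (r + 4)^2*(r + 4)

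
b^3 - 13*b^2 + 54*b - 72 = (b - 6)*(b - 4)*(b - 3)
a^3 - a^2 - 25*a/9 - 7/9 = (a - 7/3)*(a + 1/3)*(a + 1)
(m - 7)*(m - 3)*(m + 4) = m^3 - 6*m^2 - 19*m + 84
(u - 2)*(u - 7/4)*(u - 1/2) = u^3 - 17*u^2/4 + 43*u/8 - 7/4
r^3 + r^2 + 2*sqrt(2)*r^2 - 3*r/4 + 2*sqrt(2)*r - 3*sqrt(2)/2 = (r - 1/2)*(r + 3/2)*(r + 2*sqrt(2))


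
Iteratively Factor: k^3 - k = (k + 1)*(k^2 - k) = (k - 1)*(k + 1)*(k)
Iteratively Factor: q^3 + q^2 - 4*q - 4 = (q + 1)*(q^2 - 4) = (q + 1)*(q + 2)*(q - 2)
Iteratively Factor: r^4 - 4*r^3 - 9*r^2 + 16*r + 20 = (r - 2)*(r^3 - 2*r^2 - 13*r - 10) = (r - 2)*(r + 2)*(r^2 - 4*r - 5) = (r - 2)*(r + 1)*(r + 2)*(r - 5)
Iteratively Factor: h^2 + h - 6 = (h + 3)*(h - 2)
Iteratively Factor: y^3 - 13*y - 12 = (y - 4)*(y^2 + 4*y + 3) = (y - 4)*(y + 3)*(y + 1)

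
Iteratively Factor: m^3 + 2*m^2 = (m)*(m^2 + 2*m) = m*(m + 2)*(m)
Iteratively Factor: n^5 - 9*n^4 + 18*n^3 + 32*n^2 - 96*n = (n)*(n^4 - 9*n^3 + 18*n^2 + 32*n - 96) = n*(n - 4)*(n^3 - 5*n^2 - 2*n + 24) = n*(n - 4)*(n + 2)*(n^2 - 7*n + 12) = n*(n - 4)^2*(n + 2)*(n - 3)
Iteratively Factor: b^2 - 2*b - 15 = (b + 3)*(b - 5)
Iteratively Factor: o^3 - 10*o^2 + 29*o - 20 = (o - 5)*(o^2 - 5*o + 4) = (o - 5)*(o - 4)*(o - 1)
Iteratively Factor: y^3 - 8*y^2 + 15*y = (y - 3)*(y^2 - 5*y) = (y - 5)*(y - 3)*(y)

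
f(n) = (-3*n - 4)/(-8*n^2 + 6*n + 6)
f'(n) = (-3*n - 4)*(16*n - 6)/(-8*n^2 + 6*n + 6)^2 - 3/(-8*n^2 + 6*n + 6) = (-12*n^2 - 32*n + 3)/(2*(16*n^4 - 24*n^3 - 15*n^2 + 18*n + 9))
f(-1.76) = -0.04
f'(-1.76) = 0.05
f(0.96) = -1.57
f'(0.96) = -4.03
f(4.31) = 0.15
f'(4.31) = -0.05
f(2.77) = 0.32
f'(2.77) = -0.24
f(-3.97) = -0.05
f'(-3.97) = -0.01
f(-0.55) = -8.39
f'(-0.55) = 432.91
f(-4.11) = -0.05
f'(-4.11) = -0.01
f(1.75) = 1.16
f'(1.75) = -2.80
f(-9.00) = -0.03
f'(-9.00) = 0.00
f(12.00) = 0.04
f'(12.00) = 0.00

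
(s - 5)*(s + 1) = s^2 - 4*s - 5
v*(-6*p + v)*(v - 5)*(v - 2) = -6*p*v^3 + 42*p*v^2 - 60*p*v + v^4 - 7*v^3 + 10*v^2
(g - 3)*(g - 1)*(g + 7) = g^3 + 3*g^2 - 25*g + 21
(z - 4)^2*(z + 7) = z^3 - z^2 - 40*z + 112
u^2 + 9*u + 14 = (u + 2)*(u + 7)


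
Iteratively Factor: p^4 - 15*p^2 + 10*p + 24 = (p - 3)*(p^3 + 3*p^2 - 6*p - 8) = (p - 3)*(p + 1)*(p^2 + 2*p - 8) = (p - 3)*(p + 1)*(p + 4)*(p - 2)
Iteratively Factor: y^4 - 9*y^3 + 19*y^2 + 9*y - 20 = (y - 5)*(y^3 - 4*y^2 - y + 4) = (y - 5)*(y + 1)*(y^2 - 5*y + 4) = (y - 5)*(y - 1)*(y + 1)*(y - 4)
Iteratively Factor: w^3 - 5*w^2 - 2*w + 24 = (w - 4)*(w^2 - w - 6) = (w - 4)*(w - 3)*(w + 2)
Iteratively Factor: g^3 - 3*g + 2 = (g - 1)*(g^2 + g - 2) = (g - 1)*(g + 2)*(g - 1)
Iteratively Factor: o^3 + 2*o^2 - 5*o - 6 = (o + 1)*(o^2 + o - 6) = (o + 1)*(o + 3)*(o - 2)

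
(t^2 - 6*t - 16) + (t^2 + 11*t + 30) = 2*t^2 + 5*t + 14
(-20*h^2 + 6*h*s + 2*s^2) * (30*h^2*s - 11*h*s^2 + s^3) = -600*h^4*s + 400*h^3*s^2 - 26*h^2*s^3 - 16*h*s^4 + 2*s^5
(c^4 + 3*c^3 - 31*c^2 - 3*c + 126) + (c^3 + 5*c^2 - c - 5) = c^4 + 4*c^3 - 26*c^2 - 4*c + 121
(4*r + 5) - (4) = 4*r + 1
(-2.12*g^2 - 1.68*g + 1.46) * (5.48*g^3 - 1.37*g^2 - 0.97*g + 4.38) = -11.6176*g^5 - 6.302*g^4 + 12.3588*g^3 - 9.6562*g^2 - 8.7746*g + 6.3948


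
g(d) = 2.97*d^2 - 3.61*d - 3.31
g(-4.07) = 60.58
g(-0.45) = -1.08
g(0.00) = -3.31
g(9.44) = 227.28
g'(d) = 5.94*d - 3.61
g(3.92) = 28.18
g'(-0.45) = -6.28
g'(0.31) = -1.77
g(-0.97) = 2.99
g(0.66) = -4.40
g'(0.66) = 0.31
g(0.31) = -4.14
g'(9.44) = 52.46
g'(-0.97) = -9.37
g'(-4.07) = -27.79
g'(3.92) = 19.67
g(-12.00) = 467.69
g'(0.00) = -3.61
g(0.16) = -3.81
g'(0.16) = -2.66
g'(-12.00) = -74.89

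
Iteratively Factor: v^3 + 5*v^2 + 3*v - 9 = (v + 3)*(v^2 + 2*v - 3) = (v + 3)^2*(v - 1)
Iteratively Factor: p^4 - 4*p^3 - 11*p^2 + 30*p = (p - 2)*(p^3 - 2*p^2 - 15*p) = (p - 5)*(p - 2)*(p^2 + 3*p) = (p - 5)*(p - 2)*(p + 3)*(p)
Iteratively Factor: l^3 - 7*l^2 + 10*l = (l - 5)*(l^2 - 2*l) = l*(l - 5)*(l - 2)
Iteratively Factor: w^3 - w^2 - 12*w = (w - 4)*(w^2 + 3*w) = w*(w - 4)*(w + 3)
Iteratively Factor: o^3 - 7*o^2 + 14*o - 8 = (o - 4)*(o^2 - 3*o + 2) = (o - 4)*(o - 1)*(o - 2)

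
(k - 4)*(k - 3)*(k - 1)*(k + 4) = k^4 - 4*k^3 - 13*k^2 + 64*k - 48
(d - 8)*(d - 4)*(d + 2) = d^3 - 10*d^2 + 8*d + 64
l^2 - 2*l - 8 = (l - 4)*(l + 2)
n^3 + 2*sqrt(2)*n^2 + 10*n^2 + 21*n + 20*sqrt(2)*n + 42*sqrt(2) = (n + 3)*(n + 7)*(n + 2*sqrt(2))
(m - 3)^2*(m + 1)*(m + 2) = m^4 - 3*m^3 - 7*m^2 + 15*m + 18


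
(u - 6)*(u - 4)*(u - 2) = u^3 - 12*u^2 + 44*u - 48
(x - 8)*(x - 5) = x^2 - 13*x + 40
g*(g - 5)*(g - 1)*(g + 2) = g^4 - 4*g^3 - 7*g^2 + 10*g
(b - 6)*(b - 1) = b^2 - 7*b + 6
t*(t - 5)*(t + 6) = t^3 + t^2 - 30*t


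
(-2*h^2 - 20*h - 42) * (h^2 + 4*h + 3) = -2*h^4 - 28*h^3 - 128*h^2 - 228*h - 126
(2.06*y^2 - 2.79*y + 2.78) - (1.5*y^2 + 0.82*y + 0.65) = 0.56*y^2 - 3.61*y + 2.13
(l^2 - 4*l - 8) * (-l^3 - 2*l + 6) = -l^5 + 4*l^4 + 6*l^3 + 14*l^2 - 8*l - 48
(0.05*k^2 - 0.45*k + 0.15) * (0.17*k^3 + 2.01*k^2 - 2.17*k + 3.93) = 0.0085*k^5 + 0.024*k^4 - 0.9875*k^3 + 1.4745*k^2 - 2.094*k + 0.5895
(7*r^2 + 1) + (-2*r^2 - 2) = 5*r^2 - 1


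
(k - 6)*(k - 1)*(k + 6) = k^3 - k^2 - 36*k + 36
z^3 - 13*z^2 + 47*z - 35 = (z - 7)*(z - 5)*(z - 1)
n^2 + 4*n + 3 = (n + 1)*(n + 3)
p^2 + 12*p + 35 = (p + 5)*(p + 7)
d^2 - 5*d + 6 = (d - 3)*(d - 2)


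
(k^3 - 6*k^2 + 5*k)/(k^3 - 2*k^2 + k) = (k - 5)/(k - 1)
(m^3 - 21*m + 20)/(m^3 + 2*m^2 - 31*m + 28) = (m + 5)/(m + 7)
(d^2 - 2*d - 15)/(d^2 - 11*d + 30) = (d + 3)/(d - 6)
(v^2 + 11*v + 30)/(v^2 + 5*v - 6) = (v + 5)/(v - 1)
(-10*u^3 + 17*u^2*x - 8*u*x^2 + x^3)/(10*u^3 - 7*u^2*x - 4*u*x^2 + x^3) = (-2*u + x)/(2*u + x)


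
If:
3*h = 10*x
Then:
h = 10*x/3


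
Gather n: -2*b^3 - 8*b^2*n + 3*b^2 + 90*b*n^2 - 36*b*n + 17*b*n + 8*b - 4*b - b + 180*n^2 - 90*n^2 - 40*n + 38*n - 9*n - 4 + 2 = -2*b^3 + 3*b^2 + 3*b + n^2*(90*b + 90) + n*(-8*b^2 - 19*b - 11) - 2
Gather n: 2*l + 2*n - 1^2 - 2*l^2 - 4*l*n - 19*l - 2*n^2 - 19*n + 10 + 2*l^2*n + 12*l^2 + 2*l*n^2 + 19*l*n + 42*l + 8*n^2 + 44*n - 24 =10*l^2 + 25*l + n^2*(2*l + 6) + n*(2*l^2 + 15*l + 27) - 15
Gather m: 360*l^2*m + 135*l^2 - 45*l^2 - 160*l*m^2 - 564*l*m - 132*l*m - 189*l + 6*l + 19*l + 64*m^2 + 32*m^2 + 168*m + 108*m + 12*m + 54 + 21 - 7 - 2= 90*l^2 - 164*l + m^2*(96 - 160*l) + m*(360*l^2 - 696*l + 288) + 66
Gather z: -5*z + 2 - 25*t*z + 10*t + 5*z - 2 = -25*t*z + 10*t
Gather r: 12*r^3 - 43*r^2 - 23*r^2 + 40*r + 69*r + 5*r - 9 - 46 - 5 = 12*r^3 - 66*r^2 + 114*r - 60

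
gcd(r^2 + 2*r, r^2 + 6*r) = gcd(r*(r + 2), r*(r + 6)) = r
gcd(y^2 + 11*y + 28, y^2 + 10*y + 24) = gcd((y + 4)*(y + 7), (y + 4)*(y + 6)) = y + 4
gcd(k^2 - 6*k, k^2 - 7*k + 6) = k - 6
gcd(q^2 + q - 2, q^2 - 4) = q + 2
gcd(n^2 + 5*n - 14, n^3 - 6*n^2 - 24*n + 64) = n - 2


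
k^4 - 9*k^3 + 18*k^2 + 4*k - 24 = (k - 6)*(k - 2)^2*(k + 1)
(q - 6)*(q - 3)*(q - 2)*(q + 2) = q^4 - 9*q^3 + 14*q^2 + 36*q - 72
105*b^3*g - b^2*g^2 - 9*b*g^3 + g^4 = g*(-7*b + g)*(-5*b + g)*(3*b + g)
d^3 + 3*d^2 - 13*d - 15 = (d - 3)*(d + 1)*(d + 5)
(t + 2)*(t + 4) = t^2 + 6*t + 8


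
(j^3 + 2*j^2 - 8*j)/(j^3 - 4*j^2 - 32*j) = (j - 2)/(j - 8)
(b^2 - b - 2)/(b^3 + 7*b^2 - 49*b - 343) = (b^2 - b - 2)/(b^3 + 7*b^2 - 49*b - 343)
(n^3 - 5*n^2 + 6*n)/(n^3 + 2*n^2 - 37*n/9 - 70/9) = 9*n*(n - 3)/(9*n^2 + 36*n + 35)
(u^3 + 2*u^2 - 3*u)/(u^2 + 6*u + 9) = u*(u - 1)/(u + 3)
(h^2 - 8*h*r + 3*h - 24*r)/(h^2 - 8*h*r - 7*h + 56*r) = (h + 3)/(h - 7)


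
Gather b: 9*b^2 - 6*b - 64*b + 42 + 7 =9*b^2 - 70*b + 49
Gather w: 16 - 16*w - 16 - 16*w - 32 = -32*w - 32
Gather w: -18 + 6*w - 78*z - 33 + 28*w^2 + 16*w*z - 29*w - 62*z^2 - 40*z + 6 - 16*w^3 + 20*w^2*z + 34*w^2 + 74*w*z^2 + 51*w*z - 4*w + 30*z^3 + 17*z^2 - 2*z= -16*w^3 + w^2*(20*z + 62) + w*(74*z^2 + 67*z - 27) + 30*z^3 - 45*z^2 - 120*z - 45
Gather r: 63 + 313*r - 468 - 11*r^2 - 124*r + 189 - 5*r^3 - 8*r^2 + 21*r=-5*r^3 - 19*r^2 + 210*r - 216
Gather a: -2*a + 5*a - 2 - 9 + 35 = 3*a + 24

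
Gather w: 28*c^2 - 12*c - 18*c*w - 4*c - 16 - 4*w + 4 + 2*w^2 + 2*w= 28*c^2 - 16*c + 2*w^2 + w*(-18*c - 2) - 12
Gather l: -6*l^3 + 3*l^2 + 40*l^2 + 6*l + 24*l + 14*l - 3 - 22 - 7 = -6*l^3 + 43*l^2 + 44*l - 32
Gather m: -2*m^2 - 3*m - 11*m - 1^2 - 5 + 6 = -2*m^2 - 14*m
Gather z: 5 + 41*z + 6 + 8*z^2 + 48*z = 8*z^2 + 89*z + 11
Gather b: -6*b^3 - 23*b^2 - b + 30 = -6*b^3 - 23*b^2 - b + 30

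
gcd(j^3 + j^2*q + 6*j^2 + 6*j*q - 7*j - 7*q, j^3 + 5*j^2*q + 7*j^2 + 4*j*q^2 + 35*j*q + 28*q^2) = j^2 + j*q + 7*j + 7*q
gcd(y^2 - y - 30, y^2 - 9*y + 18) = y - 6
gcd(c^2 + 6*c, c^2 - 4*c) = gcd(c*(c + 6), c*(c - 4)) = c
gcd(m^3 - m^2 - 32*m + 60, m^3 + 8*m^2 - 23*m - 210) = m^2 + m - 30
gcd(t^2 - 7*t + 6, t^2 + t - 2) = t - 1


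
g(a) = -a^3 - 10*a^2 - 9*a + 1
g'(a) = -3*a^2 - 20*a - 9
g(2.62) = -109.21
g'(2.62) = -81.99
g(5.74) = -569.26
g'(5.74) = -222.64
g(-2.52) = -23.82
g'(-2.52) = 22.35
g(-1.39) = -3.13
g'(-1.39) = 13.00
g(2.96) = -139.19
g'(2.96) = -94.48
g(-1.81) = -9.54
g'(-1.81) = 17.37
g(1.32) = -30.60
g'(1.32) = -40.63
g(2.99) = -142.04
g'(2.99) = -95.62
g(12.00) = -3275.00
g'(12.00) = -681.00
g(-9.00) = 1.00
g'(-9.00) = -72.00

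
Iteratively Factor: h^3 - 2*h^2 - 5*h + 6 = (h - 1)*(h^2 - h - 6) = (h - 3)*(h - 1)*(h + 2)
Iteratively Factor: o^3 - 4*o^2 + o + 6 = (o + 1)*(o^2 - 5*o + 6) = (o - 2)*(o + 1)*(o - 3)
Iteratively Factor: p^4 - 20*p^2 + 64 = (p - 2)*(p^3 + 2*p^2 - 16*p - 32) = (p - 2)*(p + 4)*(p^2 - 2*p - 8) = (p - 4)*(p - 2)*(p + 4)*(p + 2)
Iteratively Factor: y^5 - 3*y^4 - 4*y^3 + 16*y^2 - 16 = (y + 1)*(y^4 - 4*y^3 + 16*y - 16) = (y - 2)*(y + 1)*(y^3 - 2*y^2 - 4*y + 8) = (y - 2)*(y + 1)*(y + 2)*(y^2 - 4*y + 4) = (y - 2)^2*(y + 1)*(y + 2)*(y - 2)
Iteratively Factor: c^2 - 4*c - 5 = (c + 1)*(c - 5)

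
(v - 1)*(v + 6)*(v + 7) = v^3 + 12*v^2 + 29*v - 42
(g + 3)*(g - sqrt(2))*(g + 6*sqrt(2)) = g^3 + 3*g^2 + 5*sqrt(2)*g^2 - 12*g + 15*sqrt(2)*g - 36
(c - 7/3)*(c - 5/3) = c^2 - 4*c + 35/9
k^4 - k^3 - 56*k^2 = k^2*(k - 8)*(k + 7)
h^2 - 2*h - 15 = (h - 5)*(h + 3)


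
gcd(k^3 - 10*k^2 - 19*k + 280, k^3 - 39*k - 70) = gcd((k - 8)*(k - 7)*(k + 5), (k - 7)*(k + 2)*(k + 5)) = k^2 - 2*k - 35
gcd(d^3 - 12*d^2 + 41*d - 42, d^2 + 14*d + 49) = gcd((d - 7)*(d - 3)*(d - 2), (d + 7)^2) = 1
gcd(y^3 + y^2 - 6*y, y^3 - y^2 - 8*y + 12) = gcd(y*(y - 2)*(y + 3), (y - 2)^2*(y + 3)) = y^2 + y - 6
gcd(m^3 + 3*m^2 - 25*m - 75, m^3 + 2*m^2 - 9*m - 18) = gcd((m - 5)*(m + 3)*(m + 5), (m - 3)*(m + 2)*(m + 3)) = m + 3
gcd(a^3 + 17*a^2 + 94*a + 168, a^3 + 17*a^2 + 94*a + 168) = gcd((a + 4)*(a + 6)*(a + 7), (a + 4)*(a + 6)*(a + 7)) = a^3 + 17*a^2 + 94*a + 168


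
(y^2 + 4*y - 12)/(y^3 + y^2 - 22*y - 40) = (y^2 + 4*y - 12)/(y^3 + y^2 - 22*y - 40)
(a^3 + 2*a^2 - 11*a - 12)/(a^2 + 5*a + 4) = a - 3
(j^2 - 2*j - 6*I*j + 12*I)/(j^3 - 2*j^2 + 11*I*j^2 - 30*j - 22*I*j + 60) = (j - 6*I)/(j^2 + 11*I*j - 30)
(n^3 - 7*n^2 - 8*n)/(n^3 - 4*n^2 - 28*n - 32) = n*(n + 1)/(n^2 + 4*n + 4)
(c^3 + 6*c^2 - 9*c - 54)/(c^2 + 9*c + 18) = c - 3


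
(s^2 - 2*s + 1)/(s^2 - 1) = (s - 1)/(s + 1)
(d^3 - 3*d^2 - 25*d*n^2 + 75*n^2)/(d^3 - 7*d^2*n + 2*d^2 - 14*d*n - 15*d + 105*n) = (d^2 - 25*n^2)/(d^2 - 7*d*n + 5*d - 35*n)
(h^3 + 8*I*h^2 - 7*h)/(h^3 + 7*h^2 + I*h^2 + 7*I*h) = (h + 7*I)/(h + 7)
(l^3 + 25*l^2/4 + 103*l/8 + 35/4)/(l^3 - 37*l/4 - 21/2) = (8*l^2 + 34*l + 35)/(2*(4*l^2 - 8*l - 21))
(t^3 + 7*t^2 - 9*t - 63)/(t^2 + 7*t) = t - 9/t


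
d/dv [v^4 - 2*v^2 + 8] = 4*v*(v^2 - 1)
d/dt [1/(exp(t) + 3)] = -exp(t)/(exp(t) + 3)^2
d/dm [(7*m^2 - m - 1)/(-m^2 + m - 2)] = 3*(2*m^2 - 10*m + 1)/(m^4 - 2*m^3 + 5*m^2 - 4*m + 4)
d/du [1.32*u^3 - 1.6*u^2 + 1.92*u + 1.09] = 3.96*u^2 - 3.2*u + 1.92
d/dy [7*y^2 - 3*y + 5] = 14*y - 3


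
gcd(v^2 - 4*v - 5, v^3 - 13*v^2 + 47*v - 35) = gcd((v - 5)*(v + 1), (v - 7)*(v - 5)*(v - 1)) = v - 5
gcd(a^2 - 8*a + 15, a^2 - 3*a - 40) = 1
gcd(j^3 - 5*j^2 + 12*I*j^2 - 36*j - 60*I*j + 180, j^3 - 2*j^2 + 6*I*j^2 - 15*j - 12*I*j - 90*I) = j^2 + j*(-5 + 6*I) - 30*I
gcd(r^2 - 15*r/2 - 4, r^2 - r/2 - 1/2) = r + 1/2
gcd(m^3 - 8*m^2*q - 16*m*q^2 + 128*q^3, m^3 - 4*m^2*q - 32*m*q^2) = -m^2 + 4*m*q + 32*q^2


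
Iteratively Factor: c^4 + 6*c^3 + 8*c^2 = (c)*(c^3 + 6*c^2 + 8*c) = c*(c + 4)*(c^2 + 2*c) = c*(c + 2)*(c + 4)*(c)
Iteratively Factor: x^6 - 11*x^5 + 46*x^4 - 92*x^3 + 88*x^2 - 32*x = (x - 2)*(x^5 - 9*x^4 + 28*x^3 - 36*x^2 + 16*x) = x*(x - 2)*(x^4 - 9*x^3 + 28*x^2 - 36*x + 16) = x*(x - 2)^2*(x^3 - 7*x^2 + 14*x - 8) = x*(x - 2)^2*(x - 1)*(x^2 - 6*x + 8) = x*(x - 4)*(x - 2)^2*(x - 1)*(x - 2)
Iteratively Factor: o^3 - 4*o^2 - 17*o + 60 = (o + 4)*(o^2 - 8*o + 15) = (o - 5)*(o + 4)*(o - 3)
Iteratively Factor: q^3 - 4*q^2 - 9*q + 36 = (q + 3)*(q^2 - 7*q + 12) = (q - 3)*(q + 3)*(q - 4)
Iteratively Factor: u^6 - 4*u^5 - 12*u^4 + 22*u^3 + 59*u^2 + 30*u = (u - 3)*(u^5 - u^4 - 15*u^3 - 23*u^2 - 10*u) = (u - 3)*(u + 2)*(u^4 - 3*u^3 - 9*u^2 - 5*u) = (u - 3)*(u + 1)*(u + 2)*(u^3 - 4*u^2 - 5*u) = u*(u - 3)*(u + 1)*(u + 2)*(u^2 - 4*u - 5) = u*(u - 3)*(u + 1)^2*(u + 2)*(u - 5)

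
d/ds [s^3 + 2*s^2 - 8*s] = 3*s^2 + 4*s - 8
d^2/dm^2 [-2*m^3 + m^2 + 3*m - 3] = 2 - 12*m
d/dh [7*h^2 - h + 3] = 14*h - 1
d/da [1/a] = -1/a^2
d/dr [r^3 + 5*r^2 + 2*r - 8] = 3*r^2 + 10*r + 2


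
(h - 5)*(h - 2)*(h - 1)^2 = h^4 - 9*h^3 + 25*h^2 - 27*h + 10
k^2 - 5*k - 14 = (k - 7)*(k + 2)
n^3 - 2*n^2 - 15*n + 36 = (n - 3)^2*(n + 4)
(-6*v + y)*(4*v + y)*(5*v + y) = -120*v^3 - 34*v^2*y + 3*v*y^2 + y^3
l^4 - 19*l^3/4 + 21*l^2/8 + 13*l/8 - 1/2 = (l - 4)*(l - 1)*(l - 1/4)*(l + 1/2)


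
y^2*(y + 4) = y^3 + 4*y^2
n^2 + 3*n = n*(n + 3)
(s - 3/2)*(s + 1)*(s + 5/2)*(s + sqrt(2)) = s^4 + sqrt(2)*s^3 + 2*s^3 - 11*s^2/4 + 2*sqrt(2)*s^2 - 11*sqrt(2)*s/4 - 15*s/4 - 15*sqrt(2)/4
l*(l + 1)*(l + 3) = l^3 + 4*l^2 + 3*l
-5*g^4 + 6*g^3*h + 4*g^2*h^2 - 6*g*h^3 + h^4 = (-5*g + h)*(-g + h)^2*(g + h)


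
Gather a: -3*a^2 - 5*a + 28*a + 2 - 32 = -3*a^2 + 23*a - 30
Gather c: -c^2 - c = -c^2 - c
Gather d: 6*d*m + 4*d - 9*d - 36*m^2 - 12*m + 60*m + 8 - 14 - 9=d*(6*m - 5) - 36*m^2 + 48*m - 15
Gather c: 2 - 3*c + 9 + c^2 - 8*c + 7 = c^2 - 11*c + 18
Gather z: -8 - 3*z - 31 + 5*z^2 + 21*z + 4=5*z^2 + 18*z - 35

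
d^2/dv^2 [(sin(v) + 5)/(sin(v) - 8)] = 13*(-8*sin(v) + cos(v)^2 + 1)/(sin(v) - 8)^3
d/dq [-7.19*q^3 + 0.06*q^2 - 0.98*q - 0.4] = -21.57*q^2 + 0.12*q - 0.98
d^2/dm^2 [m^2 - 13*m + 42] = 2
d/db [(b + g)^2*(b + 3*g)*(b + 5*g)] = 4*b^3 + 30*b^2*g + 64*b*g^2 + 38*g^3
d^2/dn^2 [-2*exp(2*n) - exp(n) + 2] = (-8*exp(n) - 1)*exp(n)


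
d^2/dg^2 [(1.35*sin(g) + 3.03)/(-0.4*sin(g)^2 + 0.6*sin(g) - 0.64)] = (0.216*sin(g)^5 + 2.2632*sin(g)^4 - 4.6872*sin(g)^3 - 4.40232*sin(g)^2 + 8.15328*sin(g) - 1.66704)/(0.4*sin(g)^2 - 0.6*sin(g) + 0.64)^3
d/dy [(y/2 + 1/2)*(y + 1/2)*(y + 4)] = 3*y^2/2 + 11*y/2 + 13/4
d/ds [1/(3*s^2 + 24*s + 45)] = 2*(-s - 4)/(3*(s^2 + 8*s + 15)^2)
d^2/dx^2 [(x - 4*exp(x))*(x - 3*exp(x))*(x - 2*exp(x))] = -9*x^2*exp(x) + 104*x*exp(2*x) - 36*x*exp(x) + 6*x - 216*exp(3*x) + 104*exp(2*x) - 18*exp(x)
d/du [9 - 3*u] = -3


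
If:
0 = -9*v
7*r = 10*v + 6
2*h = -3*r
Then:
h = -9/7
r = 6/7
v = 0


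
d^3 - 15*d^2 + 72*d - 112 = (d - 7)*(d - 4)^2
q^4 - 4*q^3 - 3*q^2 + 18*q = q*(q - 3)^2*(q + 2)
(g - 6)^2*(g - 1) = g^3 - 13*g^2 + 48*g - 36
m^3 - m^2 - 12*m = m*(m - 4)*(m + 3)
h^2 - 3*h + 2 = (h - 2)*(h - 1)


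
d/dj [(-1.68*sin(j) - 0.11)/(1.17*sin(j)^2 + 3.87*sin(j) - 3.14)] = (1.9656*sin(j)^2 + 0.2574*sin(j) + 5.7009)*cos(j)/(1.3689*sin(j)^4 + 9.0558*sin(j)^3 + 7.6293*sin(j)^2 - 24.3036*sin(j) + 9.8596)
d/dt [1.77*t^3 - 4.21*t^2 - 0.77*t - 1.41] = 5.31*t^2 - 8.42*t - 0.77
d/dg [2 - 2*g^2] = -4*g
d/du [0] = 0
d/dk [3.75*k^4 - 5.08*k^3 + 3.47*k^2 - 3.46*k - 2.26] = 15.0*k^3 - 15.24*k^2 + 6.94*k - 3.46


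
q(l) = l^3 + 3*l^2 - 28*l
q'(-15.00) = 557.00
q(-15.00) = -2280.00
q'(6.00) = 116.00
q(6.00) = 156.00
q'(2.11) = -1.98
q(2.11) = -36.33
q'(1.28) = -15.40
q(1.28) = -28.83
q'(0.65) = -22.83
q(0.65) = -16.66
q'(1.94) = -5.07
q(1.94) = -35.73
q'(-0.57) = -30.45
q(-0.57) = 16.75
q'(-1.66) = -29.69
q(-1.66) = 50.17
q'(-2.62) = -23.13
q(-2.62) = 75.97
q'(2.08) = -2.54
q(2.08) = -36.26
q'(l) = 3*l^2 + 6*l - 28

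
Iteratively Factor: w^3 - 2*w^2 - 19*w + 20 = (w - 5)*(w^2 + 3*w - 4) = (w - 5)*(w + 4)*(w - 1)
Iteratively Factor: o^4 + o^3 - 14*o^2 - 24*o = (o)*(o^3 + o^2 - 14*o - 24) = o*(o + 3)*(o^2 - 2*o - 8) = o*(o - 4)*(o + 3)*(o + 2)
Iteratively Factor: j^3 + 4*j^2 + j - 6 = (j - 1)*(j^2 + 5*j + 6) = (j - 1)*(j + 2)*(j + 3)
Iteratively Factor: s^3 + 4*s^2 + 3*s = (s + 3)*(s^2 + s) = (s + 1)*(s + 3)*(s)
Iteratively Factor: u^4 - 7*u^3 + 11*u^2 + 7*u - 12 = (u + 1)*(u^3 - 8*u^2 + 19*u - 12) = (u - 3)*(u + 1)*(u^2 - 5*u + 4) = (u - 3)*(u - 1)*(u + 1)*(u - 4)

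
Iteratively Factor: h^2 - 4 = (h - 2)*(h + 2)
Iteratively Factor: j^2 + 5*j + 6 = (j + 2)*(j + 3)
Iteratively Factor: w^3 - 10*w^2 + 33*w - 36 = (w - 3)*(w^2 - 7*w + 12) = (w - 4)*(w - 3)*(w - 3)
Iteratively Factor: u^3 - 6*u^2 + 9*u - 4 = (u - 4)*(u^2 - 2*u + 1) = (u - 4)*(u - 1)*(u - 1)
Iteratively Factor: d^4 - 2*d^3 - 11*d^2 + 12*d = (d - 1)*(d^3 - d^2 - 12*d) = (d - 4)*(d - 1)*(d^2 + 3*d) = d*(d - 4)*(d - 1)*(d + 3)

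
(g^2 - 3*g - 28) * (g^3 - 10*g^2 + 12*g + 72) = g^5 - 13*g^4 + 14*g^3 + 316*g^2 - 552*g - 2016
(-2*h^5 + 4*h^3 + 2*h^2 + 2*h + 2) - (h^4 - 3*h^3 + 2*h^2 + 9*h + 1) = -2*h^5 - h^4 + 7*h^3 - 7*h + 1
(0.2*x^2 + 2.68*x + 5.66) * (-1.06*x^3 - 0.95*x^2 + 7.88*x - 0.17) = -0.212*x^5 - 3.0308*x^4 - 6.9696*x^3 + 15.7074*x^2 + 44.1452*x - 0.9622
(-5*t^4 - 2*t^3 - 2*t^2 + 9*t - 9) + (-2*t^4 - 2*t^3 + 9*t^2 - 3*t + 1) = -7*t^4 - 4*t^3 + 7*t^2 + 6*t - 8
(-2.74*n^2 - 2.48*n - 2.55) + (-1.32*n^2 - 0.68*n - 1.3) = -4.06*n^2 - 3.16*n - 3.85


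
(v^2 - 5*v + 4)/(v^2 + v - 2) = (v - 4)/(v + 2)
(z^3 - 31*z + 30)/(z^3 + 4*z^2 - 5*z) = (z^2 + z - 30)/(z*(z + 5))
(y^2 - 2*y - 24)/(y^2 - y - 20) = (y - 6)/(y - 5)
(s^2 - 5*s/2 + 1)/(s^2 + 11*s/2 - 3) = (s - 2)/(s + 6)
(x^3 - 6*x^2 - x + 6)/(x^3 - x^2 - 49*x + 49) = (x^2 - 5*x - 6)/(x^2 - 49)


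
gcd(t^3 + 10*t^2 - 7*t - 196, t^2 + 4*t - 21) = t + 7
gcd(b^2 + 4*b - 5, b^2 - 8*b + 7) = b - 1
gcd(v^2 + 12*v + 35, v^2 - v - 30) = v + 5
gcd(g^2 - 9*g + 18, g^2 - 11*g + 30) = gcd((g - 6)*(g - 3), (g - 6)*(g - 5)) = g - 6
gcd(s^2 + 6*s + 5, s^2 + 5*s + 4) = s + 1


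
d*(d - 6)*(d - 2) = d^3 - 8*d^2 + 12*d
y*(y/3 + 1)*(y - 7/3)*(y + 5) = y^4/3 + 17*y^3/9 - 11*y^2/9 - 35*y/3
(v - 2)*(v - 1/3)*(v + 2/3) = v^3 - 5*v^2/3 - 8*v/9 + 4/9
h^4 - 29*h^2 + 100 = (h - 5)*(h - 2)*(h + 2)*(h + 5)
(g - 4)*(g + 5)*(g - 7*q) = g^3 - 7*g^2*q + g^2 - 7*g*q - 20*g + 140*q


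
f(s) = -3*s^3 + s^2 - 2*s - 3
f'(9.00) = -713.00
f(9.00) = -2127.00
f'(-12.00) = -1322.00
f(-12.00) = 5349.00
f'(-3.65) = -129.20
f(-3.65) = 163.50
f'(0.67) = -4.70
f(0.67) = -4.79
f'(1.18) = -12.17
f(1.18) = -8.90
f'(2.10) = -37.49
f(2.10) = -30.57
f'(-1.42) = -22.99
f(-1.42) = 10.45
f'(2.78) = -66.00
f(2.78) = -65.29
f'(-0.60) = -6.44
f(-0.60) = -0.79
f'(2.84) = -68.91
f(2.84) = -69.33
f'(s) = -9*s^2 + 2*s - 2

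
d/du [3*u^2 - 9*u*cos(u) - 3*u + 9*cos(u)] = 9*u*sin(u) + 6*u - 9*sqrt(2)*sin(u + pi/4) - 3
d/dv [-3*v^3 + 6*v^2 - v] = -9*v^2 + 12*v - 1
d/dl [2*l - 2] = 2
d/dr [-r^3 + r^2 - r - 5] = -3*r^2 + 2*r - 1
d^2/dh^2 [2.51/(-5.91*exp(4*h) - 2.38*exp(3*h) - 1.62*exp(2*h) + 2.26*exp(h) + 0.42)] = (-2.51*(23.64*exp(3*h) + 7.14*exp(2*h) + 3.24*exp(h) - 2.26)*(47.28*exp(3*h) + 14.28*exp(2*h) + 6.48*exp(h) - 4.52)*exp(h) + (237.3456*exp(3*h) + 53.7642*exp(2*h) + 16.2648*exp(h) - 5.6726)*(5.91*exp(4*h) + 2.38*exp(3*h) + 1.62*exp(2*h) - 2.26*exp(h) - 0.42))*exp(h)/(5.91*exp(4*h) + 2.38*exp(3*h) + 1.62*exp(2*h) - 2.26*exp(h) - 0.42)^3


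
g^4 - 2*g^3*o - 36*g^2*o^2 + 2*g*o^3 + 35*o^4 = (g - 7*o)*(g - o)*(g + o)*(g + 5*o)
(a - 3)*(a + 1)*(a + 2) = a^3 - 7*a - 6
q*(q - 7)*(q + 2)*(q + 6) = q^4 + q^3 - 44*q^2 - 84*q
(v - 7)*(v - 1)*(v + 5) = v^3 - 3*v^2 - 33*v + 35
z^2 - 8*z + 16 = (z - 4)^2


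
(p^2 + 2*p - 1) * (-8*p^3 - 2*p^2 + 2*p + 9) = -8*p^5 - 18*p^4 + 6*p^3 + 15*p^2 + 16*p - 9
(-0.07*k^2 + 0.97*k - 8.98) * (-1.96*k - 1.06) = 0.1372*k^3 - 1.827*k^2 + 16.5726*k + 9.5188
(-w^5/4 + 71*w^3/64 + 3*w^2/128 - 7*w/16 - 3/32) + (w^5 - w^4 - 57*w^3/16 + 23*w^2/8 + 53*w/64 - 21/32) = 3*w^5/4 - w^4 - 157*w^3/64 + 371*w^2/128 + 25*w/64 - 3/4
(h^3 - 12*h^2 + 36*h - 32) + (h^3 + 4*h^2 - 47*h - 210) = 2*h^3 - 8*h^2 - 11*h - 242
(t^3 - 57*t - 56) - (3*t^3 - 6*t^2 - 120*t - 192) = -2*t^3 + 6*t^2 + 63*t + 136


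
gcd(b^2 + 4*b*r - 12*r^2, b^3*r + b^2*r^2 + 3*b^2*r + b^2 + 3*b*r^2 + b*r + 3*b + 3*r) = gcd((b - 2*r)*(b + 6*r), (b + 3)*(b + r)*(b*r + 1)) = 1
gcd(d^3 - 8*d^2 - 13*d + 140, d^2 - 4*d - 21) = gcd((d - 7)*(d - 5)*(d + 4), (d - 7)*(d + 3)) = d - 7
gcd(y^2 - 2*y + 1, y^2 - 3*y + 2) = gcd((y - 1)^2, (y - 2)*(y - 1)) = y - 1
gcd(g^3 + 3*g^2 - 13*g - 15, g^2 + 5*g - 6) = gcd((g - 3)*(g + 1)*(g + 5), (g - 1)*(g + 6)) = 1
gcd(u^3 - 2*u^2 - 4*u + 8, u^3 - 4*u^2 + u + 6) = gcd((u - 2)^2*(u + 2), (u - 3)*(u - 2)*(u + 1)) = u - 2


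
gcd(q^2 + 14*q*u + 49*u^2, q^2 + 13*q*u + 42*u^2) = q + 7*u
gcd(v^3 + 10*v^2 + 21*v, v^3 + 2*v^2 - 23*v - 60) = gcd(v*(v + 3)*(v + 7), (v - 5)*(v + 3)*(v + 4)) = v + 3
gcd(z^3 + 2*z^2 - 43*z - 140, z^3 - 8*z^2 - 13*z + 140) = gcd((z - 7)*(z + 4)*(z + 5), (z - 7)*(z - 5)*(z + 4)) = z^2 - 3*z - 28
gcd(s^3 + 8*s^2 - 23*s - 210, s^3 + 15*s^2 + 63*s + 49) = s + 7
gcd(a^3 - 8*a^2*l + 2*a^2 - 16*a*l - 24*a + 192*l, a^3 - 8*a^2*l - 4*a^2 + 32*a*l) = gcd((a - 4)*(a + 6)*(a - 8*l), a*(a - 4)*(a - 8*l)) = a^2 - 8*a*l - 4*a + 32*l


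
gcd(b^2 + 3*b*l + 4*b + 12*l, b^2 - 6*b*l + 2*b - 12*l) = 1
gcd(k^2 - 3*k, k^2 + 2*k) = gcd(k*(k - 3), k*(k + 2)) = k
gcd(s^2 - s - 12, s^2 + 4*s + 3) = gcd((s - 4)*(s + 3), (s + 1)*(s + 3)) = s + 3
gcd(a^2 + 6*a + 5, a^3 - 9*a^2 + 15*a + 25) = a + 1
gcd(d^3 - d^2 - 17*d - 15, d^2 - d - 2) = d + 1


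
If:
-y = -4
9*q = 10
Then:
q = 10/9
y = 4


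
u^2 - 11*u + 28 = (u - 7)*(u - 4)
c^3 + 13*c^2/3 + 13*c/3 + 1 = (c + 1/3)*(c + 1)*(c + 3)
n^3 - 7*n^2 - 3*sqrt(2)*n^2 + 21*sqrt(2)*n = n*(n - 7)*(n - 3*sqrt(2))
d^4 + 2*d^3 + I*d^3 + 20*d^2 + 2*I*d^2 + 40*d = d*(d + 2)*(d - 4*I)*(d + 5*I)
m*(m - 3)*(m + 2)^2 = m^4 + m^3 - 8*m^2 - 12*m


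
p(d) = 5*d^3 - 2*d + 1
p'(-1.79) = 46.06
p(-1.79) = -24.10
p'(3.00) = 133.00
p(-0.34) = 1.48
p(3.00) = 130.00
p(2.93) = 120.91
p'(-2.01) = 58.60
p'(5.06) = 382.05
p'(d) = 15*d^2 - 2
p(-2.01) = -35.58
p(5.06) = 638.65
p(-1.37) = -9.12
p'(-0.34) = -0.27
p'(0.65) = 4.34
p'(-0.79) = 7.36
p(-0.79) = 0.11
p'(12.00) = 2158.00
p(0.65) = 1.07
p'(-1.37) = 26.15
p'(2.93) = 126.77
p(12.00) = 8617.00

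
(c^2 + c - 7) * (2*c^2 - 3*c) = 2*c^4 - c^3 - 17*c^2 + 21*c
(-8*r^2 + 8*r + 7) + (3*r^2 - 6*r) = -5*r^2 + 2*r + 7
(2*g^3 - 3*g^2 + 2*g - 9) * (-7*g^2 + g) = -14*g^5 + 23*g^4 - 17*g^3 + 65*g^2 - 9*g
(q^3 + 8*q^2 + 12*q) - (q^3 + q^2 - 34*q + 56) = 7*q^2 + 46*q - 56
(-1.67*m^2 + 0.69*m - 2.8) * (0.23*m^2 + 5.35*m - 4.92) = -0.3841*m^4 - 8.7758*m^3 + 11.2639*m^2 - 18.3748*m + 13.776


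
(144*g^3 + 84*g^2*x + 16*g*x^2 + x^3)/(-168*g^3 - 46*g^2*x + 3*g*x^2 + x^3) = (6*g + x)/(-7*g + x)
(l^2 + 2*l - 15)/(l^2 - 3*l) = (l + 5)/l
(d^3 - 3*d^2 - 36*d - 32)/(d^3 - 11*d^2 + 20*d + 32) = (d + 4)/(d - 4)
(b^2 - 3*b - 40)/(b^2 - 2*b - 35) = (b - 8)/(b - 7)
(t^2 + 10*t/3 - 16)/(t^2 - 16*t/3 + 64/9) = 3*(t + 6)/(3*t - 8)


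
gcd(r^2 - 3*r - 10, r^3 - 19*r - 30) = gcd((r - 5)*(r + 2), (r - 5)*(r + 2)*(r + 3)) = r^2 - 3*r - 10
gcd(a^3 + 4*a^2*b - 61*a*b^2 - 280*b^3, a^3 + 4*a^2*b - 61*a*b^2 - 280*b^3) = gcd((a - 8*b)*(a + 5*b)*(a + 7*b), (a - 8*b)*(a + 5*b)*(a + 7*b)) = a^3 + 4*a^2*b - 61*a*b^2 - 280*b^3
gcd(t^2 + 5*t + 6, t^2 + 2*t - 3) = t + 3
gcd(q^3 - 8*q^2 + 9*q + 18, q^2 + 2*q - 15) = q - 3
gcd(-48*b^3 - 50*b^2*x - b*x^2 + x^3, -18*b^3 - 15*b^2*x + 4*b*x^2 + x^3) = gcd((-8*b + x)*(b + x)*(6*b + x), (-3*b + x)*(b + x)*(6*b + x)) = 6*b^2 + 7*b*x + x^2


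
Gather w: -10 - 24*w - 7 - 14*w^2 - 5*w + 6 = -14*w^2 - 29*w - 11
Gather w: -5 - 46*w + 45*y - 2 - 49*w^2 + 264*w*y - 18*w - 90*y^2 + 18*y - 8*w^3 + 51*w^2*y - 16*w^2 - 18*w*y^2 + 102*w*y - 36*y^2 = -8*w^3 + w^2*(51*y - 65) + w*(-18*y^2 + 366*y - 64) - 126*y^2 + 63*y - 7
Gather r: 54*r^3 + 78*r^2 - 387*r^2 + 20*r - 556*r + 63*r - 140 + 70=54*r^3 - 309*r^2 - 473*r - 70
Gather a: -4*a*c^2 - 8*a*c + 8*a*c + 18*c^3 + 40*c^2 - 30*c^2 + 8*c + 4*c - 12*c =-4*a*c^2 + 18*c^3 + 10*c^2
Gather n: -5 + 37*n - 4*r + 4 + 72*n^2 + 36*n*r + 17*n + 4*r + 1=72*n^2 + n*(36*r + 54)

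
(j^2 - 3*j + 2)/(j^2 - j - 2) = (j - 1)/(j + 1)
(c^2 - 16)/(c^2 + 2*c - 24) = (c + 4)/(c + 6)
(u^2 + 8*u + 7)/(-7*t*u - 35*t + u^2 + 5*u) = (-u^2 - 8*u - 7)/(7*t*u + 35*t - u^2 - 5*u)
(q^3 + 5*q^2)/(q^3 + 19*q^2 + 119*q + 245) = q^2/(q^2 + 14*q + 49)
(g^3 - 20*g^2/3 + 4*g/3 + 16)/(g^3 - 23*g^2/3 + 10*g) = (3*g^2 - 2*g - 8)/(g*(3*g - 5))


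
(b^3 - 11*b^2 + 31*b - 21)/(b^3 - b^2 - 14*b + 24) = (b^2 - 8*b + 7)/(b^2 + 2*b - 8)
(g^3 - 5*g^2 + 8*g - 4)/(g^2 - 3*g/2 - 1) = 2*(g^2 - 3*g + 2)/(2*g + 1)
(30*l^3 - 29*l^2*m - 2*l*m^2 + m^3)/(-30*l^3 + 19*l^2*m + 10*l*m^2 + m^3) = (-6*l + m)/(6*l + m)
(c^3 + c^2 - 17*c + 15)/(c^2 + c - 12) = (c^2 + 4*c - 5)/(c + 4)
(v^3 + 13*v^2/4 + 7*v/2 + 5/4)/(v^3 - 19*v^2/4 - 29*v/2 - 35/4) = (v + 1)/(v - 7)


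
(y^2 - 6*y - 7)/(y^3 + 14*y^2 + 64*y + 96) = (y^2 - 6*y - 7)/(y^3 + 14*y^2 + 64*y + 96)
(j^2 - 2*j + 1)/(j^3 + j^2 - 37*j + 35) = (j - 1)/(j^2 + 2*j - 35)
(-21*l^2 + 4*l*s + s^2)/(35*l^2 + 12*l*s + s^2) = (-3*l + s)/(5*l + s)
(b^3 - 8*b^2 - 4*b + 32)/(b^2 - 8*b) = b - 4/b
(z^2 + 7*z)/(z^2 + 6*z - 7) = z/(z - 1)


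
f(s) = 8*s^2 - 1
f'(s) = 16*s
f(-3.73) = 110.30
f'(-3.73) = -59.68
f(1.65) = 20.78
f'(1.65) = 26.40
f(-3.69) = 107.93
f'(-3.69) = -59.04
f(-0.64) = 2.28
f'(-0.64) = -10.24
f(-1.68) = 21.58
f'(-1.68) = -26.88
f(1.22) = 10.91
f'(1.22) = 19.52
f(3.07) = 74.40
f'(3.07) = 49.12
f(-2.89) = 65.82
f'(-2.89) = -46.24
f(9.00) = 647.00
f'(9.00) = 144.00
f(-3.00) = 71.00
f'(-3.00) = -48.00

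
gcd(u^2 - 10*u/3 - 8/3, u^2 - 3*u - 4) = u - 4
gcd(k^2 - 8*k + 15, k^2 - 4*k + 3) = k - 3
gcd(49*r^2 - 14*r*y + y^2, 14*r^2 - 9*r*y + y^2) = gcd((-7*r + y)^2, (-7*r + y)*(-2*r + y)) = -7*r + y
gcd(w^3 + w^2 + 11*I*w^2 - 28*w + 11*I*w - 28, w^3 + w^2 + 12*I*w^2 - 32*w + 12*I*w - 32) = w^2 + w*(1 + 4*I) + 4*I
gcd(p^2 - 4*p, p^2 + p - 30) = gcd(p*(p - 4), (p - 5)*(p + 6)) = 1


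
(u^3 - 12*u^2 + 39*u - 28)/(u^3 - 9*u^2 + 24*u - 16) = (u - 7)/(u - 4)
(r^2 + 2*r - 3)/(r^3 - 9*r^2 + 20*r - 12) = (r + 3)/(r^2 - 8*r + 12)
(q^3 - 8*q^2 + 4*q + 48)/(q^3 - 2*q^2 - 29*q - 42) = (q^2 - 10*q + 24)/(q^2 - 4*q - 21)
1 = 1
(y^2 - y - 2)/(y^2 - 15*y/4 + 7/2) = 4*(y + 1)/(4*y - 7)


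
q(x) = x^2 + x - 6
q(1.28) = -3.08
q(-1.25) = -5.69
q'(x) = 2*x + 1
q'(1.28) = 3.56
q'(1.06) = 3.12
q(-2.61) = -1.80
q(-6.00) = 24.00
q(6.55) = 43.45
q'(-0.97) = -0.94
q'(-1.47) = -1.94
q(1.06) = -3.82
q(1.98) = -0.10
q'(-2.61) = -4.22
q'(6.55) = 14.10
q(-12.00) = 126.00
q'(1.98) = 4.96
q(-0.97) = -6.03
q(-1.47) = -5.31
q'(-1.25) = -1.50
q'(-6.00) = -11.00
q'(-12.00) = -23.00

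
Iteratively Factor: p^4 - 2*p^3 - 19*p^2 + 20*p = (p - 1)*(p^3 - p^2 - 20*p) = (p - 1)*(p + 4)*(p^2 - 5*p) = (p - 5)*(p - 1)*(p + 4)*(p)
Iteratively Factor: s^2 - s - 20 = (s - 5)*(s + 4)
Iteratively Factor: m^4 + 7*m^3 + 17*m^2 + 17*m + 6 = (m + 3)*(m^3 + 4*m^2 + 5*m + 2) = (m + 1)*(m + 3)*(m^2 + 3*m + 2) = (m + 1)^2*(m + 3)*(m + 2)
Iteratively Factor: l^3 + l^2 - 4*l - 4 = (l + 1)*(l^2 - 4) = (l - 2)*(l + 1)*(l + 2)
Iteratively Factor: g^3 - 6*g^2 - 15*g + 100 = (g - 5)*(g^2 - g - 20) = (g - 5)^2*(g + 4)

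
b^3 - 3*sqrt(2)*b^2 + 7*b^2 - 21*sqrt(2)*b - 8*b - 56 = (b + 7)*(b - 4*sqrt(2))*(b + sqrt(2))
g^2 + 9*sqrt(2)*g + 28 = (g + 2*sqrt(2))*(g + 7*sqrt(2))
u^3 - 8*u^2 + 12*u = u*(u - 6)*(u - 2)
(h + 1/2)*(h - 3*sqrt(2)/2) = h^2 - 3*sqrt(2)*h/2 + h/2 - 3*sqrt(2)/4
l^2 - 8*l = l*(l - 8)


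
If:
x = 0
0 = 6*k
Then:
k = 0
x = 0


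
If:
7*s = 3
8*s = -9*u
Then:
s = 3/7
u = -8/21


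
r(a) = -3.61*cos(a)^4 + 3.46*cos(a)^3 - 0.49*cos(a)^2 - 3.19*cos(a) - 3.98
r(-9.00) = -6.59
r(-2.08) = -3.15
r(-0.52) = -6.90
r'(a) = 14.44*sin(a)*cos(a)^3 - 10.38*sin(a)*cos(a)^2 + 0.98*sin(a)*cos(a) + 3.19*sin(a)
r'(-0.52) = -2.81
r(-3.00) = -8.13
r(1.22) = -5.04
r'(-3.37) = -4.75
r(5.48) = -6.11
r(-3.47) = -7.23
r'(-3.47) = -6.22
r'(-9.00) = 7.11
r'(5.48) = -2.66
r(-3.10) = -8.33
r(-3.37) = -7.78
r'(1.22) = 2.71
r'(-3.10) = 0.94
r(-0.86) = -5.96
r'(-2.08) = 1.25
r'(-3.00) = 3.10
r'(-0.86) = -2.59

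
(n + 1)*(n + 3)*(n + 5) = n^3 + 9*n^2 + 23*n + 15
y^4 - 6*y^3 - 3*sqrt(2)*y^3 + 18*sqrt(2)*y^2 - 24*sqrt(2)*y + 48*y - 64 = (y - 4)*(y - 2)*(y - 4*sqrt(2))*(y + sqrt(2))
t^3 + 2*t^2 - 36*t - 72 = (t - 6)*(t + 2)*(t + 6)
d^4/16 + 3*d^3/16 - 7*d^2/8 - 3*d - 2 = (d/4 + 1/4)*(d/4 + 1/2)*(d - 4)*(d + 4)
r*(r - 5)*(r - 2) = r^3 - 7*r^2 + 10*r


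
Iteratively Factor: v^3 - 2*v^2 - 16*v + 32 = (v + 4)*(v^2 - 6*v + 8) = (v - 4)*(v + 4)*(v - 2)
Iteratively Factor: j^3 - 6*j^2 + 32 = (j + 2)*(j^2 - 8*j + 16) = (j - 4)*(j + 2)*(j - 4)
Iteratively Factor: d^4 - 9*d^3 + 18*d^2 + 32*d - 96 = (d - 3)*(d^3 - 6*d^2 + 32) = (d - 4)*(d - 3)*(d^2 - 2*d - 8) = (d - 4)*(d - 3)*(d + 2)*(d - 4)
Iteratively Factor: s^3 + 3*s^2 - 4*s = (s)*(s^2 + 3*s - 4) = s*(s - 1)*(s + 4)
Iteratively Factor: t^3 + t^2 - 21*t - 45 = (t - 5)*(t^2 + 6*t + 9) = (t - 5)*(t + 3)*(t + 3)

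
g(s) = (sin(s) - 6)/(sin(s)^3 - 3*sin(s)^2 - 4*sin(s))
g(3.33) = -9.71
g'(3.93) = -9.57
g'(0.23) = -27.19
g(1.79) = 0.86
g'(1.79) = 0.26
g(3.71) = -5.80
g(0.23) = 5.47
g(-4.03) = 1.18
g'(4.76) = 51887.77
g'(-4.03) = 1.28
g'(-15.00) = -6.01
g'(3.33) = 39.92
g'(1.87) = 0.37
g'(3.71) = -1.18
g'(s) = (sin(s) - 6)*(-3*sin(s)^2*cos(s) + 6*sin(s)*cos(s) + 4*cos(s))/(sin(s)^3 - 3*sin(s)^2 - 4*sin(s))^2 + cos(s)/(sin(s)^3 - 3*sin(s)^2 - 4*sin(s))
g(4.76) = -1236.93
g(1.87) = 0.89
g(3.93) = -6.91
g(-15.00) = -6.29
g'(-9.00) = 4.35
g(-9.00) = -6.00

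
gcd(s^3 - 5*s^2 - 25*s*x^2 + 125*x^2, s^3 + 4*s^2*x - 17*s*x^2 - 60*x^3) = s + 5*x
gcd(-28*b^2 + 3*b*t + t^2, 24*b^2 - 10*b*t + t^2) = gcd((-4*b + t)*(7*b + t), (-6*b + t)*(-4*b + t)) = -4*b + t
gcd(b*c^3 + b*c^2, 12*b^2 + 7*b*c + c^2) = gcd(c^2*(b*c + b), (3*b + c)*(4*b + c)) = 1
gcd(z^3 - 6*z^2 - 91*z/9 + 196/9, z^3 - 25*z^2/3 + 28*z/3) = z^2 - 25*z/3 + 28/3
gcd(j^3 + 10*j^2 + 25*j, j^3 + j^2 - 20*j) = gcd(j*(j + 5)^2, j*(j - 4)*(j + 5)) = j^2 + 5*j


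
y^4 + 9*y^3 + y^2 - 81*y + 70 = (y - 2)*(y - 1)*(y + 5)*(y + 7)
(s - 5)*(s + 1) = s^2 - 4*s - 5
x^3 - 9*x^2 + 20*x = x*(x - 5)*(x - 4)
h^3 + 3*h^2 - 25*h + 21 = (h - 3)*(h - 1)*(h + 7)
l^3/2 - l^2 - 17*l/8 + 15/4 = (l/2 + 1)*(l - 5/2)*(l - 3/2)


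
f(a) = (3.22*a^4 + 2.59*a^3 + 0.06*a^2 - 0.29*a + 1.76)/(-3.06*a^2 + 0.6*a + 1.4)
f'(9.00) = -19.98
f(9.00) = -95.49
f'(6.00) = -13.65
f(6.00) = -45.02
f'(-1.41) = 1.48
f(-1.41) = -1.40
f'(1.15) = 3.44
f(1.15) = -5.66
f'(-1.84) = 2.68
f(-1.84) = -2.31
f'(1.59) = -3.02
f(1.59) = -6.03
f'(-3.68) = 6.70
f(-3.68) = -11.01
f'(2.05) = -4.83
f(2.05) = -7.88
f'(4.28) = -10.00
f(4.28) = -24.67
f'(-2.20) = 3.52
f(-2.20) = -3.43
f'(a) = (6.12*a - 0.6)*(3.22*a^4 + 2.59*a^3 + 0.06*a^2 - 0.29*a + 1.76)/(-3.06*a^2 + 0.6*a + 1.4)^2 + (12.88*a^3 + 7.77*a^2 + 0.12*a - 0.29)/(-3.06*a^2 + 0.6*a + 1.4)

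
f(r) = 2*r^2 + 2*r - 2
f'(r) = 4*r + 2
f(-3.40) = 14.32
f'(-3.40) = -11.60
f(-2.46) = 5.18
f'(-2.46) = -7.84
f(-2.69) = 7.09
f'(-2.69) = -8.76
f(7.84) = 136.61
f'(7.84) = 33.36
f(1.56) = 5.99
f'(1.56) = 8.24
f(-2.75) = 7.62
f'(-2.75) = -9.00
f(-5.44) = 46.31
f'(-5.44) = -19.76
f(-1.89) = 1.36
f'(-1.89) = -5.56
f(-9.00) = 142.00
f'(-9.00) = -34.00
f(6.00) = 82.00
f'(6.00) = 26.00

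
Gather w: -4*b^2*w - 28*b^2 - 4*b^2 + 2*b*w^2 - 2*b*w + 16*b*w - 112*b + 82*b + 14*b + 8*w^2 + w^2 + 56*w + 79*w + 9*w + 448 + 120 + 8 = -32*b^2 - 16*b + w^2*(2*b + 9) + w*(-4*b^2 + 14*b + 144) + 576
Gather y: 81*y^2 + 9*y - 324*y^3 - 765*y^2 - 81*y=-324*y^3 - 684*y^2 - 72*y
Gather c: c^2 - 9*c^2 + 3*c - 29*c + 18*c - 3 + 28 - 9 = -8*c^2 - 8*c + 16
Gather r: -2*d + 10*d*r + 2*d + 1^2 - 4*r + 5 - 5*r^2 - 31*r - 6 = -5*r^2 + r*(10*d - 35)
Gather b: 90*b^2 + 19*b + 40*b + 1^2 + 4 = 90*b^2 + 59*b + 5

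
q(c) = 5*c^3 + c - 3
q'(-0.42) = 3.65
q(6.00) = 1083.00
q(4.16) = 361.12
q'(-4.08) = 250.70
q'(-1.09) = 18.82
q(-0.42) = -3.79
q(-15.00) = -16893.00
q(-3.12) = -157.98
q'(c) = 15*c^2 + 1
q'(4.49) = 303.40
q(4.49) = 454.08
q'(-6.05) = 550.04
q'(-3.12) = 147.02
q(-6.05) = -1116.28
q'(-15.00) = 3376.00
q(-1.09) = -10.57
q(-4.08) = -346.67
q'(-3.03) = 138.71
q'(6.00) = 541.00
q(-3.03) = -145.12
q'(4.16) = 260.58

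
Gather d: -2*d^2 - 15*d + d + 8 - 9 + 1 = -2*d^2 - 14*d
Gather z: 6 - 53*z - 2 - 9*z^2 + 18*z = -9*z^2 - 35*z + 4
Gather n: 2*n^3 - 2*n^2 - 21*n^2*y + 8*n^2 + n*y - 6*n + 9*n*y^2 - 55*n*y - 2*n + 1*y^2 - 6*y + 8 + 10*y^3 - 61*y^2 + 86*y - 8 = 2*n^3 + n^2*(6 - 21*y) + n*(9*y^2 - 54*y - 8) + 10*y^3 - 60*y^2 + 80*y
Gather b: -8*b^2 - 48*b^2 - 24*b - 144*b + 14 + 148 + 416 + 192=-56*b^2 - 168*b + 770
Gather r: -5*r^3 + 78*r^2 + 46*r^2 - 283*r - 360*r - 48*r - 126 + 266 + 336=-5*r^3 + 124*r^2 - 691*r + 476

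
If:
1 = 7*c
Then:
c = 1/7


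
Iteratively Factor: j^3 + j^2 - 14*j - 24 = (j + 3)*(j^2 - 2*j - 8) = (j - 4)*(j + 3)*(j + 2)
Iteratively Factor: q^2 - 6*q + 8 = (q - 2)*(q - 4)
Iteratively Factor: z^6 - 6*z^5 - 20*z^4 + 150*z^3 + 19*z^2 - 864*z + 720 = (z - 1)*(z^5 - 5*z^4 - 25*z^3 + 125*z^2 + 144*z - 720) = (z - 1)*(z + 4)*(z^4 - 9*z^3 + 11*z^2 + 81*z - 180) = (z - 1)*(z + 3)*(z + 4)*(z^3 - 12*z^2 + 47*z - 60) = (z - 3)*(z - 1)*(z + 3)*(z + 4)*(z^2 - 9*z + 20) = (z - 4)*(z - 3)*(z - 1)*(z + 3)*(z + 4)*(z - 5)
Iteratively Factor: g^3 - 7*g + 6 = (g - 1)*(g^2 + g - 6) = (g - 1)*(g + 3)*(g - 2)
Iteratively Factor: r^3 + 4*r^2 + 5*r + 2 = (r + 1)*(r^2 + 3*r + 2) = (r + 1)^2*(r + 2)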